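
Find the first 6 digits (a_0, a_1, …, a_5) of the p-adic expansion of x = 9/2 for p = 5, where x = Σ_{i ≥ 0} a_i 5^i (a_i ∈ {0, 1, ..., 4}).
(a_0, …, a_5) = (2, 3, 2, 2, 2, 2)

v_5(9/2) = 0 (numerator and denominator both coprime to 5), so x ∈ ℤ_5^×. Compute digits iteratively via a_i = x_i mod 5, x_{i+1} = (x_i − a_i)/5, with x_0 = x:
  x_0 = 9/2;  a_0 = 2;  x_1 = (x_0 − 2)/5 = 1/2
  x_1 = 1/2;  a_1 = 3;  x_2 = (x_1 − 3)/5 = -1/2
  x_2 = -1/2;  a_2 = 2;  x_3 = (x_2 − 2)/5 = -1/2
  x_3 = -1/2;  a_3 = 2;  x_4 = (x_3 − 2)/5 = -1/2
  x_4 = -1/2;  a_4 = 2;  x_5 = (x_4 − 2)/5 = -1/2
  x_5 = -1/2;  a_5 = 2;  x_6 = (x_5 − 2)/5 = -1/2
Digits: (2, 3, 2, 2, 2, 2).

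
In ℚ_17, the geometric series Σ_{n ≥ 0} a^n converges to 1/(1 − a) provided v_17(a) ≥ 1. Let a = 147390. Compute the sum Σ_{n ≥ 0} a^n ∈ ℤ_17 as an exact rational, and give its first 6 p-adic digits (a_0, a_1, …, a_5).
Σ a^n = 1/(1 − a) = -1/147389;  first 6 digits = (1, 0, 0, 13, 1, 0)

v_17(a) = 3 ≥ 1, so the series converges in ℤ_17 to 1/(1 − a) = 1/(1 − 147390) = -1/147389. Expand this rational in ℤ_17: compute digits iteratively via d_i = x_i mod 17, x_{i+1} = (x_i − d_i)/17. The first 6 digits are (1, 0, 0, 13, 1, 0).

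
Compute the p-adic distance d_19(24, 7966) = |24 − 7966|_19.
d_19(24, 7966) = 1/361

Step 1 — x − y = 24 − 7966 = -7942. Step 2 — v_19(-7942) = 2 (factor: -7942 = −(19^2 · 22); the sign does not affect v_p). Step 3 — |x − y|_19 = 19^{-2} = 1/361.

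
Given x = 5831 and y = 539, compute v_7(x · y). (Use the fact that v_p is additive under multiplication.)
v_7(3142909) = 5

v_p(x) = 3 (factor: 5831 = 7^3 · 17); v_p(y) = 2 (factor: 539 = 7^2 · 11). Additivity: v_p(xy) = v_p(x) + v_p(y) = 3 + 2 = 5. (Direct check: xy = 3142909 = 7^5 · (187).)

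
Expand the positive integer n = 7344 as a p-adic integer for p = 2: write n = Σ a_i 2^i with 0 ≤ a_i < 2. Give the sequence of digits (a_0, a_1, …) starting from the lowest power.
(a_0, a_1, …) = (0, 0, 0, 0, 1, 1, 0, 1, 0, 0, 1, 1, 1)

Repeated division by 2 gives the digits low-to-high: 7344 = 1·2^4 + 1·2^5 + 1·2^7 + 1·2^10 + 1·2^11 + 1·2^12. Digit sequence: (0, 0, 0, 0, 1, 1, 0, 1, 0, 0, 1, 1, 1).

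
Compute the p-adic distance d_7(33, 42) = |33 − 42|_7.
d_7(33, 42) = 1

Step 1 — x − y = 33 − 42 = -9. Step 2 — v_7(-9) = 0 (factor: -9 = −(7^0 · 9); the sign does not affect v_p). Step 3 — |x − y|_7 = 7^{0} = 1.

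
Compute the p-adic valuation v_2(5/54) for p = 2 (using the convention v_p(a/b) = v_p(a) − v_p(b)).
v_2(5/54) = -1

Factor powers of 2 from the numerator and denominator of the reduced fraction: 5 = 2^0 · 5 and 54 = 2^1 · 27. Apply v_p(a/b) = v_p(a) − v_p(b): v_2(5/54) = 0 − 1 = -1.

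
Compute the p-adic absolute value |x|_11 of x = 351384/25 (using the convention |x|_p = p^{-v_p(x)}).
|351384/25|_11 = 1/14641

Step 1 — compute v_11(x) by factoring powers of 11 out of the numerator and denominator: v_11(351384/25) = 4. Step 2 — apply |x|_p = p^{-v_p(x)} = 11^{-4} = 1/14641.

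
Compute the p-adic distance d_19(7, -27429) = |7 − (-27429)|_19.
d_19(7, -27429) = 1/6859

Step 1 — x − y = 7 − (-27429) = 27436. Step 2 — v_19(27436) = 3 (factor: 27436 = (19^3 · 4); the sign does not affect v_p). Step 3 — |x − y|_19 = 19^{-3} = 1/6859.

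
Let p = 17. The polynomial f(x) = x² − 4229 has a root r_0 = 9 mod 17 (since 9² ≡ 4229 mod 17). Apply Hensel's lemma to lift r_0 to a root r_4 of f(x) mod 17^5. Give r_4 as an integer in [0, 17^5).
r_4 = 1112183 (mod 1419857)

Hensel's recurrence: r_{i+1} = r_i − f(r_i)·(f′(r_i))^{-1} mod 17^{i+2}, with f′(x) = 2x. Iterate:
  r_0 = 9 (mod 17)
  r_1 = 111 (mod 289)
  r_2 = 1845 (mod 4913)
  r_3 = 26410 (mod 83521)
  r_4 = 1112183 (mod 1419857)
Final: r_4 = 1112183, and one checks f(r_4) ≡ 0 mod 17^5.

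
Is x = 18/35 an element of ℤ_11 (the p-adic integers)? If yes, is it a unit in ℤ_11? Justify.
x ∈ ℤ_11^× (unit); v_11(x) = 0

ℤ_11 = {x ∈ ℚ_11 : v_11(x) ≥ 0} and ℤ_11^× = {x ∈ ℤ_11 : v_11(x) = 0}. Here v_11(18/35) = v_11(num) − v_11(den) = 0; compare against these criteria.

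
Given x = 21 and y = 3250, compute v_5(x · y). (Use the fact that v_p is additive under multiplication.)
v_5(68250) = 3

v_p(x) = 0 (factor: 21 = 5^0 · 21); v_p(y) = 3 (factor: 3250 = 5^3 · 26). Additivity: v_p(xy) = v_p(x) + v_p(y) = 0 + 3 = 3. (Direct check: xy = 68250 = 5^3 · (546).)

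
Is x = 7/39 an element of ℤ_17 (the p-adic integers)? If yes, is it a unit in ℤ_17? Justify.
x ∈ ℤ_17^× (unit); v_17(x) = 0

ℤ_17 = {x ∈ ℚ_17 : v_17(x) ≥ 0} and ℤ_17^× = {x ∈ ℤ_17 : v_17(x) = 0}. Here v_17(7/39) = v_17(num) − v_17(den) = 0; compare against these criteria.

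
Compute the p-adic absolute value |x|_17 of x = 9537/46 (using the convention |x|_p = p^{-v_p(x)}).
|9537/46|_17 = 1/289

Step 1 — compute v_17(x) by factoring powers of 17 out of the numerator and denominator: v_17(9537/46) = 2. Step 2 — apply |x|_p = p^{-v_p(x)} = 17^{-2} = 1/289.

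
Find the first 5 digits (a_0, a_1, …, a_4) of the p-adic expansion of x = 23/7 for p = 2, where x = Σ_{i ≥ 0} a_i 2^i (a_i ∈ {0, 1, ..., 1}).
(a_0, …, a_4) = (1, 0, 0, 0, 1)

v_2(23/7) = 0 (numerator and denominator both coprime to 2), so x ∈ ℤ_2^×. Compute digits iteratively via a_i = x_i mod 2, x_{i+1} = (x_i − a_i)/2, with x_0 = x:
  x_0 = 23/7;  a_0 = 1;  x_1 = (x_0 − 1)/2 = 8/7
  x_1 = 8/7;  a_1 = 0;  x_2 = (x_1 − 0)/2 = 4/7
  x_2 = 4/7;  a_2 = 0;  x_3 = (x_2 − 0)/2 = 2/7
  x_3 = 2/7;  a_3 = 0;  x_4 = (x_3 − 0)/2 = 1/7
  x_4 = 1/7;  a_4 = 1;  x_5 = (x_4 − 1)/2 = -3/7
Digits: (1, 0, 0, 0, 1).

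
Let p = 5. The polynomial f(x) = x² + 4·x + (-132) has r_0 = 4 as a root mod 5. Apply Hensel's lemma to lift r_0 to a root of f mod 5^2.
r_1 = 4 (mod 25)

Hensel: r_{i+1} = r_i − f(r_i)·(f′(r_i))^{-1} mod 5^{i+2}, f′(x) = 2x + 4. Iterate:
  r_0 = 4 (mod 5)
  r_1 = 4 (mod 25)
Final: r = 4 satisfies f(r) ≡ 0 mod 5^2.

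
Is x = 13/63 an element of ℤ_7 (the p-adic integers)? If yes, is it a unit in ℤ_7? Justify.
x ∉ ℤ_7 (v_7(x) = -1 < 0)

ℤ_7 = {x ∈ ℚ_7 : v_7(x) ≥ 0} and ℤ_7^× = {x ∈ ℤ_7 : v_7(x) = 0}. Here v_7(13/63) = v_7(num) − v_7(den) = -1; compare against these criteria.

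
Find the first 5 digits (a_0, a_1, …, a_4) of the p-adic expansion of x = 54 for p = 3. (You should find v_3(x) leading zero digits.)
(a_0, …, a_4) = (0, 0, 0, 2, 0)

v_3(54) = 3, so a_0 = ... = a_2 = 0. Factor out: x = 3^3 · u with u = 2 a unit in ℤ_3. Expand u iteratively via a_{v+i} = u_i mod 3, u_{i+1} = (u_i − a_{v+i})/3:
  u_0 = 2;  a_3 = 2;  u_1 = (u_0 − 2)/3 = 0
  u_1 = 0;  a_4 = 0;  u_2 = (u_1 − 0)/3 = 0
Digits: (0, 0, 0, 2, 0).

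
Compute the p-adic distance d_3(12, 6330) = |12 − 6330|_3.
d_3(12, 6330) = 1/243

Step 1 — x − y = 12 − 6330 = -6318. Step 2 — v_3(-6318) = 5 (factor: -6318 = −(3^5 · 26); the sign does not affect v_p). Step 3 — |x − y|_3 = 3^{-5} = 1/243.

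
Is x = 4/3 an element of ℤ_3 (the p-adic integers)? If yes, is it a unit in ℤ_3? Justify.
x ∉ ℤ_3 (v_3(x) = -1 < 0)

ℤ_3 = {x ∈ ℚ_3 : v_3(x) ≥ 0} and ℤ_3^× = {x ∈ ℤ_3 : v_3(x) = 0}. Here v_3(4/3) = v_3(num) − v_3(den) = -1; compare against these criteria.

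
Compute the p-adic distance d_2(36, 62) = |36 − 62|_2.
d_2(36, 62) = 1/2

Step 1 — x − y = 36 − 62 = -26. Step 2 — v_2(-26) = 1 (factor: -26 = −(2^1 · 13); the sign does not affect v_p). Step 3 — |x − y|_2 = 2^{-1} = 1/2.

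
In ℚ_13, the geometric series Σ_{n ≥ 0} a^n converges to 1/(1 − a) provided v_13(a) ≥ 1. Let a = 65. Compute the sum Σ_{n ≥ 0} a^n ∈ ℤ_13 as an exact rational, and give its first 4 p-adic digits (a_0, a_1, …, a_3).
Σ a^n = 1/(1 − a) = -1/64;  first 4 digits = (1, 5, 12, 9)

v_13(a) = 1 ≥ 1, so the series converges in ℤ_13 to 1/(1 − a) = 1/(1 − 65) = -1/64. Expand this rational in ℤ_13: compute digits iteratively via d_i = x_i mod 13, x_{i+1} = (x_i − d_i)/13. The first 4 digits are (1, 5, 12, 9).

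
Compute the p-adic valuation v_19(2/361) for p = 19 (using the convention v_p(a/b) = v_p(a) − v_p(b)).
v_19(2/361) = -2

Factor powers of 19 from the numerator and denominator of the reduced fraction: 2 = 19^0 · 2 and 361 = 19^2 · 1. Apply v_p(a/b) = v_p(a) − v_p(b): v_19(2/361) = 0 − 2 = -2.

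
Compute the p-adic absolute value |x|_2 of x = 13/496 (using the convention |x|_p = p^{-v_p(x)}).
|13/496|_2 = 16

Step 1 — compute v_2(x) by factoring powers of 2 out of the numerator and denominator: v_2(13/496) = -4. Step 2 — apply |x|_p = p^{-v_p(x)} = 2^{4} = 16.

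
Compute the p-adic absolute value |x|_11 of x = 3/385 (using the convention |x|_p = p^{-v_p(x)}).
|3/385|_11 = 11

Step 1 — compute v_11(x) by factoring powers of 11 out of the numerator and denominator: v_11(3/385) = -1. Step 2 — apply |x|_p = p^{-v_p(x)} = 11^{1} = 11.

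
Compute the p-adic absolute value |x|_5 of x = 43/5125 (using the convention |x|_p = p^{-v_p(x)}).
|43/5125|_5 = 125

Step 1 — compute v_5(x) by factoring powers of 5 out of the numerator and denominator: v_5(43/5125) = -3. Step 2 — apply |x|_p = p^{-v_p(x)} = 5^{3} = 125.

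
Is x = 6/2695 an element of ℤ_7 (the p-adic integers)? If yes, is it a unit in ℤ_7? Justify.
x ∉ ℤ_7 (v_7(x) = -2 < 0)

ℤ_7 = {x ∈ ℚ_7 : v_7(x) ≥ 0} and ℤ_7^× = {x ∈ ℤ_7 : v_7(x) = 0}. Here v_7(6/2695) = v_7(num) − v_7(den) = -2; compare against these criteria.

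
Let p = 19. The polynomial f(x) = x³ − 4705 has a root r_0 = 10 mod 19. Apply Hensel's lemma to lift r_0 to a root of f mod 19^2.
r_1 = 257 (mod 361)

Hensel: r_{i+1} = r_i − f(r_i)/f′(r_i) mod 19^{i+2}, where f′(x) = 3x². Iterate:
  r_0 = 10 (mod 19)
  r_1 = 257 (mod 361)
Final: r = 257 with f(r) ≡ 0 mod 19^2.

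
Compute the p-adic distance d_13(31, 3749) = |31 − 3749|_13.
d_13(31, 3749) = 1/169

Step 1 — x − y = 31 − 3749 = -3718. Step 2 — v_13(-3718) = 2 (factor: -3718 = −(13^2 · 22); the sign does not affect v_p). Step 3 — |x − y|_13 = 13^{-2} = 1/169.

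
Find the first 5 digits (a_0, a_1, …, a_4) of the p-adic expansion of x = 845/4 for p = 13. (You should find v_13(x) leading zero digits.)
(a_0, …, a_4) = (0, 0, 11, 9, 9)

v_13(845/4) = 2, so a_0 = ... = a_1 = 0. Factor out: x = 13^2 · u with u = 5/4 a unit in ℤ_13. Expand u iteratively via a_{v+i} = u_i mod 13, u_{i+1} = (u_i − a_{v+i})/13:
  u_0 = 5/4;  a_2 = 11;  u_1 = (u_0 − 11)/13 = -3/4
  u_1 = -3/4;  a_3 = 9;  u_2 = (u_1 − 9)/13 = -3/4
  u_2 = -3/4;  a_4 = 9;  u_3 = (u_2 − 9)/13 = -3/4
Digits: (0, 0, 11, 9, 9).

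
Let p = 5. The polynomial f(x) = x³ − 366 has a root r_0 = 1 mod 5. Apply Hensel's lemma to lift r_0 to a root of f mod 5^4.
r_3 = 181 (mod 625)

Hensel: r_{i+1} = r_i − f(r_i)/f′(r_i) mod 5^{i+2}, where f′(x) = 3x². Iterate:
  r_0 = 1 (mod 5)
  r_1 = 6 (mod 25)
  r_2 = 56 (mod 125)
  r_3 = 181 (mod 625)
Final: r = 181 with f(r) ≡ 0 mod 5^4.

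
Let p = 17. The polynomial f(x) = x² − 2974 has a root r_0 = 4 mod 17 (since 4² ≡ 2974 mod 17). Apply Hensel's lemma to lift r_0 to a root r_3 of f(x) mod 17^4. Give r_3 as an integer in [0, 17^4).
r_3 = 82811 (mod 83521)

Hensel's recurrence: r_{i+1} = r_i − f(r_i)·(f′(r_i))^{-1} mod 17^{i+2}, with f′(x) = 2x. Iterate:
  r_0 = 4 (mod 17)
  r_1 = 157 (mod 289)
  r_2 = 4203 (mod 4913)
  r_3 = 82811 (mod 83521)
Final: r_3 = 82811, and one checks f(r_3) ≡ 0 mod 17^4.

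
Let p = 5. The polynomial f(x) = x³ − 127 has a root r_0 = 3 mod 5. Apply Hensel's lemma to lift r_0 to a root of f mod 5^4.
r_3 = 53 (mod 625)

Hensel: r_{i+1} = r_i − f(r_i)/f′(r_i) mod 5^{i+2}, where f′(x) = 3x². Iterate:
  r_0 = 3 (mod 5)
  r_1 = 3 (mod 25)
  r_2 = 53 (mod 125)
  r_3 = 53 (mod 625)
Final: r = 53 with f(r) ≡ 0 mod 5^4.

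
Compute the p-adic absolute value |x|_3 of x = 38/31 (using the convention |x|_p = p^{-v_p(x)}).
|38/31|_3 = 1

Step 1 — compute v_3(x) by factoring powers of 3 out of the numerator and denominator: v_3(38/31) = 0. Step 2 — apply |x|_p = p^{-v_p(x)} = 3^{0} = 1.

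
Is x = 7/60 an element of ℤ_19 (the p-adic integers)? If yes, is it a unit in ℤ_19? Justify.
x ∈ ℤ_19^× (unit); v_19(x) = 0

ℤ_19 = {x ∈ ℚ_19 : v_19(x) ≥ 0} and ℤ_19^× = {x ∈ ℤ_19 : v_19(x) = 0}. Here v_19(7/60) = v_19(num) − v_19(den) = 0; compare against these criteria.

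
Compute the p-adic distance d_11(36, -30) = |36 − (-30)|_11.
d_11(36, -30) = 1/11

Step 1 — x − y = 36 − (-30) = 66. Step 2 — v_11(66) = 1 (factor: 66 = (11^1 · 6); the sign does not affect v_p). Step 3 — |x − y|_11 = 11^{-1} = 1/11.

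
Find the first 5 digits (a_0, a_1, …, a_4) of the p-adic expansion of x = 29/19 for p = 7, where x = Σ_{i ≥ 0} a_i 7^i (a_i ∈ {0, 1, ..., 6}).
(a_0, …, a_4) = (3, 2, 3, 1, 2)

v_7(29/19) = 0 (numerator and denominator both coprime to 7), so x ∈ ℤ_7^×. Compute digits iteratively via a_i = x_i mod 7, x_{i+1} = (x_i − a_i)/7, with x_0 = x:
  x_0 = 29/19;  a_0 = 3;  x_1 = (x_0 − 3)/7 = -4/19
  x_1 = -4/19;  a_1 = 2;  x_2 = (x_1 − 2)/7 = -6/19
  x_2 = -6/19;  a_2 = 3;  x_3 = (x_2 − 3)/7 = -9/19
  x_3 = -9/19;  a_3 = 1;  x_4 = (x_3 − 1)/7 = -4/19
  x_4 = -4/19;  a_4 = 2;  x_5 = (x_4 − 2)/7 = -6/19
Digits: (3, 2, 3, 1, 2).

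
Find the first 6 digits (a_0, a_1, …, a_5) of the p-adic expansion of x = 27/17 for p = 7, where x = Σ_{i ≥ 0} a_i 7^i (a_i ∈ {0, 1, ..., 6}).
(a_0, …, a_5) = (2, 2, 3, 2, 5, 5)

v_7(27/17) = 0 (numerator and denominator both coprime to 7), so x ∈ ℤ_7^×. Compute digits iteratively via a_i = x_i mod 7, x_{i+1} = (x_i − a_i)/7, with x_0 = x:
  x_0 = 27/17;  a_0 = 2;  x_1 = (x_0 − 2)/7 = -1/17
  x_1 = -1/17;  a_1 = 2;  x_2 = (x_1 − 2)/7 = -5/17
  x_2 = -5/17;  a_2 = 3;  x_3 = (x_2 − 3)/7 = -8/17
  x_3 = -8/17;  a_3 = 2;  x_4 = (x_3 − 2)/7 = -6/17
  x_4 = -6/17;  a_4 = 5;  x_5 = (x_4 − 5)/7 = -13/17
  x_5 = -13/17;  a_5 = 5;  x_6 = (x_5 − 5)/7 = -14/17
Digits: (2, 2, 3, 2, 5, 5).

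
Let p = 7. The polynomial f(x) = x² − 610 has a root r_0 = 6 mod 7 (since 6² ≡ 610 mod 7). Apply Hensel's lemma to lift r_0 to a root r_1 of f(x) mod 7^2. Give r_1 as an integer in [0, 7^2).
r_1 = 13 (mod 49)

Hensel's recurrence: r_{i+1} = r_i − f(r_i)·(f′(r_i))^{-1} mod 7^{i+2}, with f′(x) = 2x. Iterate:
  r_0 = 6 (mod 7)
  r_1 = 13 (mod 49)
Final: r_1 = 13, and one checks f(r_1) ≡ 0 mod 7^2.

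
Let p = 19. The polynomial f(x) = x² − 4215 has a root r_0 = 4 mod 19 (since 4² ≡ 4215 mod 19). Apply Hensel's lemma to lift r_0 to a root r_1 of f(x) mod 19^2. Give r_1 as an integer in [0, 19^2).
r_1 = 213 (mod 361)

Hensel's recurrence: r_{i+1} = r_i − f(r_i)·(f′(r_i))^{-1} mod 19^{i+2}, with f′(x) = 2x. Iterate:
  r_0 = 4 (mod 19)
  r_1 = 213 (mod 361)
Final: r_1 = 213, and one checks f(r_1) ≡ 0 mod 19^2.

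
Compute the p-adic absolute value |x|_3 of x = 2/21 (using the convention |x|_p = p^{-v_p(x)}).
|2/21|_3 = 3

Step 1 — compute v_3(x) by factoring powers of 3 out of the numerator and denominator: v_3(2/21) = -1. Step 2 — apply |x|_p = p^{-v_p(x)} = 3^{1} = 3.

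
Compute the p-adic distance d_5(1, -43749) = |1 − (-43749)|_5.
d_5(1, -43749) = 1/3125

Step 1 — x − y = 1 − (-43749) = 43750. Step 2 — v_5(43750) = 5 (factor: 43750 = (5^5 · 14); the sign does not affect v_p). Step 3 — |x − y|_5 = 5^{-5} = 1/3125.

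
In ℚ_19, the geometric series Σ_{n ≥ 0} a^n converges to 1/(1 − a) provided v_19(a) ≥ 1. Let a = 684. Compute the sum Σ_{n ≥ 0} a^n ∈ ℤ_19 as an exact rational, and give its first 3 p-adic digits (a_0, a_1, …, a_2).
Σ a^n = 1/(1 − a) = -1/683;  first 3 digits = (1, 17, 5)

v_19(a) = 1 ≥ 1, so the series converges in ℤ_19 to 1/(1 − a) = 1/(1 − 684) = -1/683. Expand this rational in ℤ_19: compute digits iteratively via d_i = x_i mod 19, x_{i+1} = (x_i − d_i)/19. The first 3 digits are (1, 17, 5).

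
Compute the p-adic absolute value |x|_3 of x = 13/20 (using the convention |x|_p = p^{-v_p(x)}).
|13/20|_3 = 1

Step 1 — compute v_3(x) by factoring powers of 3 out of the numerator and denominator: v_3(13/20) = 0. Step 2 — apply |x|_p = p^{-v_p(x)} = 3^{0} = 1.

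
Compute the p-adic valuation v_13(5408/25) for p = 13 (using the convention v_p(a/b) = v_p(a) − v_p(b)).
v_13(5408/25) = 2

Factor powers of 13 from the numerator and denominator of the reduced fraction: 5408 = 13^2 · 32 and 25 = 13^0 · 25. Apply v_p(a/b) = v_p(a) − v_p(b): v_13(5408/25) = 2 − 0 = 2.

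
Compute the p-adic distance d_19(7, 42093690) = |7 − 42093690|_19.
d_19(7, 42093690) = 1/2476099

Step 1 — x − y = 7 − 42093690 = -42093683. Step 2 — v_19(-42093683) = 5 (factor: -42093683 = −(19^5 · 17); the sign does not affect v_p). Step 3 — |x − y|_19 = 19^{-5} = 1/2476099.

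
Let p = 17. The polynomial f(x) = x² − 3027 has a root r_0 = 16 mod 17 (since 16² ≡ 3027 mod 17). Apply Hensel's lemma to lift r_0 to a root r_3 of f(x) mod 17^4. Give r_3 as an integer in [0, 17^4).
r_3 = 25363 (mod 83521)

Hensel's recurrence: r_{i+1} = r_i − f(r_i)·(f′(r_i))^{-1} mod 17^{i+2}, with f′(x) = 2x. Iterate:
  r_0 = 16 (mod 17)
  r_1 = 220 (mod 289)
  r_2 = 798 (mod 4913)
  r_3 = 25363 (mod 83521)
Final: r_3 = 25363, and one checks f(r_3) ≡ 0 mod 17^4.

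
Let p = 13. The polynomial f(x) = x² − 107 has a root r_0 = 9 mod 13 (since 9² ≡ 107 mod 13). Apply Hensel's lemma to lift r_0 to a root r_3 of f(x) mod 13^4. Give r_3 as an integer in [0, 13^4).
r_3 = 11033 (mod 28561)

Hensel's recurrence: r_{i+1} = r_i − f(r_i)·(f′(r_i))^{-1} mod 13^{i+2}, with f′(x) = 2x. Iterate:
  r_0 = 9 (mod 13)
  r_1 = 48 (mod 169)
  r_2 = 48 (mod 2197)
  r_3 = 11033 (mod 28561)
Final: r_3 = 11033, and one checks f(r_3) ≡ 0 mod 13^4.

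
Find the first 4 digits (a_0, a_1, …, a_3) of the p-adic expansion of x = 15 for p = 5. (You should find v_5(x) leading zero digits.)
(a_0, …, a_3) = (0, 3, 0, 0)

v_5(15) = 1, so a_0 = ... = a_0 = 0. Factor out: x = 5^1 · u with u = 3 a unit in ℤ_5. Expand u iteratively via a_{v+i} = u_i mod 5, u_{i+1} = (u_i − a_{v+i})/5:
  u_0 = 3;  a_1 = 3;  u_1 = (u_0 − 3)/5 = 0
  u_1 = 0;  a_2 = 0;  u_2 = (u_1 − 0)/5 = 0
  u_2 = 0;  a_3 = 0;  u_3 = (u_2 − 0)/5 = 0
Digits: (0, 3, 0, 0).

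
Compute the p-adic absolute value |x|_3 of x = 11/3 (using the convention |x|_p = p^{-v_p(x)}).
|11/3|_3 = 3

Step 1 — compute v_3(x) by factoring powers of 3 out of the numerator and denominator: v_3(11/3) = -1. Step 2 — apply |x|_p = p^{-v_p(x)} = 3^{1} = 3.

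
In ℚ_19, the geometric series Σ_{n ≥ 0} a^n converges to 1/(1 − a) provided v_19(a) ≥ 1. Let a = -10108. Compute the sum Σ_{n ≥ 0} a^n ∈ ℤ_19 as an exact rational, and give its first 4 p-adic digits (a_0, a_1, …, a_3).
Σ a^n = 1/(1 − a) = 1/10109;  first 4 digits = (1, 0, 10, 17)

v_19(a) = 2 ≥ 1, so the series converges in ℤ_19 to 1/(1 − a) = 1/(1 − (-10108)) = 1/10109. Expand this rational in ℤ_19: compute digits iteratively via d_i = x_i mod 19, x_{i+1} = (x_i − d_i)/19. The first 4 digits are (1, 0, 10, 17).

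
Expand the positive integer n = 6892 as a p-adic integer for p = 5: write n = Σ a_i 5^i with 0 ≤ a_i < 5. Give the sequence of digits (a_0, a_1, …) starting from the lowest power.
(a_0, a_1, …) = (2, 3, 0, 0, 1, 2)

Repeated division by 5 gives the digits low-to-high: 6892 = 2 + 3·5^1 + 1·5^4 + 2·5^5. Digit sequence: (2, 3, 0, 0, 1, 2).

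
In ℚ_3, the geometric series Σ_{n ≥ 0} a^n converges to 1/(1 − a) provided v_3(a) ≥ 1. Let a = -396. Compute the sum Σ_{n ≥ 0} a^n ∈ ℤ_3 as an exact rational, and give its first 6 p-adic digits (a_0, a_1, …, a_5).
Σ a^n = 1/(1 − a) = 1/397;  first 6 digits = (1, 0, 1, 0, 2, 1)

v_3(a) = 2 ≥ 1, so the series converges in ℤ_3 to 1/(1 − a) = 1/(1 − (-396)) = 1/397. Expand this rational in ℤ_3: compute digits iteratively via d_i = x_i mod 3, x_{i+1} = (x_i − d_i)/3. The first 6 digits are (1, 0, 1, 0, 2, 1).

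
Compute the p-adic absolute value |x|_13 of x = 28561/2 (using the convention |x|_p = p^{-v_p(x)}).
|28561/2|_13 = 1/28561

Step 1 — compute v_13(x) by factoring powers of 13 out of the numerator and denominator: v_13(28561/2) = 4. Step 2 — apply |x|_p = p^{-v_p(x)} = 13^{-4} = 1/28561.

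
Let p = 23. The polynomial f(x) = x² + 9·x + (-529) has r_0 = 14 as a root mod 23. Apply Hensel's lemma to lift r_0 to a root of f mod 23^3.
r_2 = 2636 (mod 12167)

Hensel: r_{i+1} = r_i − f(r_i)·(f′(r_i))^{-1} mod 23^{i+2}, f′(x) = 2x + 9. Iterate:
  r_0 = 14 (mod 23)
  r_1 = 520 (mod 529)
  r_2 = 2636 (mod 12167)
Final: r = 2636 satisfies f(r) ≡ 0 mod 23^3.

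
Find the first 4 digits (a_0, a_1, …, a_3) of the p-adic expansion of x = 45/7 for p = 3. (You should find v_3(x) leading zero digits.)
(a_0, …, a_3) = (0, 0, 2, 0)

v_3(45/7) = 2, so a_0 = ... = a_1 = 0. Factor out: x = 3^2 · u with u = 5/7 a unit in ℤ_3. Expand u iteratively via a_{v+i} = u_i mod 3, u_{i+1} = (u_i − a_{v+i})/3:
  u_0 = 5/7;  a_2 = 2;  u_1 = (u_0 − 2)/3 = -3/7
  u_1 = -3/7;  a_3 = 0;  u_2 = (u_1 − 0)/3 = -1/7
Digits: (0, 0, 2, 0).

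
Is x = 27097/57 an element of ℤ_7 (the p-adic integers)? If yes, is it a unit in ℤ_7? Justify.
x ∈ ℤ_7 but not a unit; v_7(x) = 3 > 0

ℤ_7 = {x ∈ ℚ_7 : v_7(x) ≥ 0} and ℤ_7^× = {x ∈ ℤ_7 : v_7(x) = 0}. Here v_7(27097/57) = v_7(num) − v_7(den) = 3; compare against these criteria.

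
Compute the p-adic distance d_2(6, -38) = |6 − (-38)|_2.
d_2(6, -38) = 1/4

Step 1 — x − y = 6 − (-38) = 44. Step 2 — v_2(44) = 2 (factor: 44 = (2^2 · 11); the sign does not affect v_p). Step 3 — |x − y|_2 = 2^{-2} = 1/4.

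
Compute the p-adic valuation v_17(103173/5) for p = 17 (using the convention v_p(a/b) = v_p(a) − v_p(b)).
v_17(103173/5) = 3

Factor powers of 17 from the numerator and denominator of the reduced fraction: 103173 = 17^3 · 21 and 5 = 17^0 · 5. Apply v_p(a/b) = v_p(a) − v_p(b): v_17(103173/5) = 3 − 0 = 3.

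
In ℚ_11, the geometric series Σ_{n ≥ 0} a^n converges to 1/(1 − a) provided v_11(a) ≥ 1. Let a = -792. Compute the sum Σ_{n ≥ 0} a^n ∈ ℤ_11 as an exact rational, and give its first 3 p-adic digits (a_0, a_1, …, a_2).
Σ a^n = 1/(1 − a) = 1/793;  first 3 digits = (1, 5, 7)

v_11(a) = 1 ≥ 1, so the series converges in ℤ_11 to 1/(1 − a) = 1/(1 − (-792)) = 1/793. Expand this rational in ℤ_11: compute digits iteratively via d_i = x_i mod 11, x_{i+1} = (x_i − d_i)/11. The first 3 digits are (1, 5, 7).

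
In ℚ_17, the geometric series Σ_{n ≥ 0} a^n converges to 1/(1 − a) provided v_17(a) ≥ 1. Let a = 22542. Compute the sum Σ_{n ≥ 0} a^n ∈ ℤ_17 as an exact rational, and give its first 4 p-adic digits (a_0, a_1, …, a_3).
Σ a^n = 1/(1 − a) = -1/22541;  first 4 digits = (1, 0, 10, 4)

v_17(a) = 2 ≥ 1, so the series converges in ℤ_17 to 1/(1 − a) = 1/(1 − 22542) = -1/22541. Expand this rational in ℤ_17: compute digits iteratively via d_i = x_i mod 17, x_{i+1} = (x_i − d_i)/17. The first 4 digits are (1, 0, 10, 4).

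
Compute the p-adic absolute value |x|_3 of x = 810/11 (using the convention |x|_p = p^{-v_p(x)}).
|810/11|_3 = 1/81

Step 1 — compute v_3(x) by factoring powers of 3 out of the numerator and denominator: v_3(810/11) = 4. Step 2 — apply |x|_p = p^{-v_p(x)} = 3^{-4} = 1/81.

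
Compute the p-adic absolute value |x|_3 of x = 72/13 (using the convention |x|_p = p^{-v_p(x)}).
|72/13|_3 = 1/9

Step 1 — compute v_3(x) by factoring powers of 3 out of the numerator and denominator: v_3(72/13) = 2. Step 2 — apply |x|_p = p^{-v_p(x)} = 3^{-2} = 1/9.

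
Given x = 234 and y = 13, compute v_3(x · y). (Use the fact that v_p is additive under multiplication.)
v_3(3042) = 2

v_p(x) = 2 (factor: 234 = 3^2 · 26); v_p(y) = 0 (factor: 13 = 3^0 · 13). Additivity: v_p(xy) = v_p(x) + v_p(y) = 2 + 0 = 2. (Direct check: xy = 3042 = 3^2 · (338).)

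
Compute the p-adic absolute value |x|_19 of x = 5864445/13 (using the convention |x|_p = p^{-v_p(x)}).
|5864445/13|_19 = 1/130321

Step 1 — compute v_19(x) by factoring powers of 19 out of the numerator and denominator: v_19(5864445/13) = 4. Step 2 — apply |x|_p = p^{-v_p(x)} = 19^{-4} = 1/130321.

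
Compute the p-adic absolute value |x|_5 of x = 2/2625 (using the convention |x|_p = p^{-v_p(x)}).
|2/2625|_5 = 125

Step 1 — compute v_5(x) by factoring powers of 5 out of the numerator and denominator: v_5(2/2625) = -3. Step 2 — apply |x|_p = p^{-v_p(x)} = 5^{3} = 125.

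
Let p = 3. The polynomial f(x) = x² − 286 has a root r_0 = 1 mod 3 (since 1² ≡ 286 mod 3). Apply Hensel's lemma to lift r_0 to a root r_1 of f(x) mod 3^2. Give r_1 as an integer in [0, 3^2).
r_1 = 4 (mod 9)

Hensel's recurrence: r_{i+1} = r_i − f(r_i)·(f′(r_i))^{-1} mod 3^{i+2}, with f′(x) = 2x. Iterate:
  r_0 = 1 (mod 3)
  r_1 = 4 (mod 9)
Final: r_1 = 4, and one checks f(r_1) ≡ 0 mod 3^2.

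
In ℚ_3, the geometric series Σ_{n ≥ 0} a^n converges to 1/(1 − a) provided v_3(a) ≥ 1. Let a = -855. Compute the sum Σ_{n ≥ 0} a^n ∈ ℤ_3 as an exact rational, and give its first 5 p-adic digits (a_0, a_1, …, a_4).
Σ a^n = 1/(1 − a) = 1/856;  first 5 digits = (1, 0, 1, 1, 2)

v_3(a) = 2 ≥ 1, so the series converges in ℤ_3 to 1/(1 − a) = 1/(1 − (-855)) = 1/856. Expand this rational in ℤ_3: compute digits iteratively via d_i = x_i mod 3, x_{i+1} = (x_i − d_i)/3. The first 5 digits are (1, 0, 1, 1, 2).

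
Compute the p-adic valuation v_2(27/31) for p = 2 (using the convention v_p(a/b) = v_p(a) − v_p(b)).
v_2(27/31) = 0

Factor powers of 2 from the numerator and denominator of the reduced fraction: 27 = 2^0 · 27 and 31 = 2^0 · 31. Apply v_p(a/b) = v_p(a) − v_p(b): v_2(27/31) = 0 − 0 = 0.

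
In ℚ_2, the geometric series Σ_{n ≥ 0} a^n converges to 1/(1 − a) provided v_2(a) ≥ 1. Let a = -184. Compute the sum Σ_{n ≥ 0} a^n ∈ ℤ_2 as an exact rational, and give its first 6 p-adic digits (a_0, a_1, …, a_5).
Σ a^n = 1/(1 − a) = 1/185;  first 6 digits = (1, 0, 0, 1, 0, 0)

v_2(a) = 3 ≥ 1, so the series converges in ℤ_2 to 1/(1 − a) = 1/(1 − (-184)) = 1/185. Expand this rational in ℤ_2: compute digits iteratively via d_i = x_i mod 2, x_{i+1} = (x_i − d_i)/2. The first 6 digits are (1, 0, 0, 1, 0, 0).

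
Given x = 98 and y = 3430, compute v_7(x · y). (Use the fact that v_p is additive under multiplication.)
v_7(336140) = 5

v_p(x) = 2 (factor: 98 = 7^2 · 2); v_p(y) = 3 (factor: 3430 = 7^3 · 10). Additivity: v_p(xy) = v_p(x) + v_p(y) = 2 + 3 = 5. (Direct check: xy = 336140 = 7^5 · (20).)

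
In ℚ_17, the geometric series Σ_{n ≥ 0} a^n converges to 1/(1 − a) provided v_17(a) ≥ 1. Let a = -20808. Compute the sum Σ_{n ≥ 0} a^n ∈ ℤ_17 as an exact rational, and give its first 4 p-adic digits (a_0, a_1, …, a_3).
Σ a^n = 1/(1 − a) = 1/20809;  first 4 digits = (1, 0, 13, 12)

v_17(a) = 2 ≥ 1, so the series converges in ℤ_17 to 1/(1 − a) = 1/(1 − (-20808)) = 1/20809. Expand this rational in ℤ_17: compute digits iteratively via d_i = x_i mod 17, x_{i+1} = (x_i − d_i)/17. The first 4 digits are (1, 0, 13, 12).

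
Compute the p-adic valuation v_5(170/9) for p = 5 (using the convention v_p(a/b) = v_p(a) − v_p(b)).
v_5(170/9) = 1

Factor powers of 5 from the numerator and denominator of the reduced fraction: 170 = 5^1 · 34 and 9 = 5^0 · 9. Apply v_p(a/b) = v_p(a) − v_p(b): v_5(170/9) = 1 − 0 = 1.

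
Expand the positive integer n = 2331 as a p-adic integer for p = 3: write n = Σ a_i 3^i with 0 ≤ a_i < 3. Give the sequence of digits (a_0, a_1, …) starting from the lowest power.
(a_0, a_1, …) = (0, 0, 1, 2, 1, 0, 0, 1)

Repeated division by 3 gives the digits low-to-high: 2331 = 1·3^2 + 2·3^3 + 1·3^4 + 1·3^7. Digit sequence: (0, 0, 1, 2, 1, 0, 0, 1).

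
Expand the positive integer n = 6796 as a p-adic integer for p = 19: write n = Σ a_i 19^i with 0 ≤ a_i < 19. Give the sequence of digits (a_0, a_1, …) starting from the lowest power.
(a_0, a_1, …) = (13, 15, 18)

Repeated division by 19 gives the digits low-to-high: 6796 = 13 + 15·19^1 + 18·19^2. Digit sequence: (13, 15, 18).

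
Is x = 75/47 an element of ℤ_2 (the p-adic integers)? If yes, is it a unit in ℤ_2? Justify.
x ∈ ℤ_2^× (unit); v_2(x) = 0

ℤ_2 = {x ∈ ℚ_2 : v_2(x) ≥ 0} and ℤ_2^× = {x ∈ ℤ_2 : v_2(x) = 0}. Here v_2(75/47) = v_2(num) − v_2(den) = 0; compare against these criteria.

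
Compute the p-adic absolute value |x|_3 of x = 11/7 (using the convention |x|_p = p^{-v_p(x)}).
|11/7|_3 = 1

Step 1 — compute v_3(x) by factoring powers of 3 out of the numerator and denominator: v_3(11/7) = 0. Step 2 — apply |x|_p = p^{-v_p(x)} = 3^{0} = 1.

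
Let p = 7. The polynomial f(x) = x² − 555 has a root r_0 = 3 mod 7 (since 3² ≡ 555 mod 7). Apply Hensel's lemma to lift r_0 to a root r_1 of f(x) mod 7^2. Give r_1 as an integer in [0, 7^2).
r_1 = 45 (mod 49)

Hensel's recurrence: r_{i+1} = r_i − f(r_i)·(f′(r_i))^{-1} mod 7^{i+2}, with f′(x) = 2x. Iterate:
  r_0 = 3 (mod 7)
  r_1 = 45 (mod 49)
Final: r_1 = 45, and one checks f(r_1) ≡ 0 mod 7^2.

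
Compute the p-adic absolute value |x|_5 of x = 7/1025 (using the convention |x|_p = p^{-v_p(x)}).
|7/1025|_5 = 25

Step 1 — compute v_5(x) by factoring powers of 5 out of the numerator and denominator: v_5(7/1025) = -2. Step 2 — apply |x|_p = p^{-v_p(x)} = 5^{2} = 25.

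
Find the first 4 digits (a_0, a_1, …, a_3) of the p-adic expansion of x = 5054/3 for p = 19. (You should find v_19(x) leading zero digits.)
(a_0, …, a_3) = (0, 0, 11, 6)

v_19(5054/3) = 2, so a_0 = ... = a_1 = 0. Factor out: x = 19^2 · u with u = 14/3 a unit in ℤ_19. Expand u iteratively via a_{v+i} = u_i mod 19, u_{i+1} = (u_i − a_{v+i})/19:
  u_0 = 14/3;  a_2 = 11;  u_1 = (u_0 − 11)/19 = -1/3
  u_1 = -1/3;  a_3 = 6;  u_2 = (u_1 − 6)/19 = -1/3
Digits: (0, 0, 11, 6).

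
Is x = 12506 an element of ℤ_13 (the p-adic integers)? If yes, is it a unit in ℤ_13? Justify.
x ∈ ℤ_13 but not a unit; v_13(x) = 2 > 0

ℤ_13 = {x ∈ ℚ_13 : v_13(x) ≥ 0} and ℤ_13^× = {x ∈ ℤ_13 : v_13(x) = 0}. Here v_13(12506) = v_13(num) − v_13(den) = 2; compare against these criteria.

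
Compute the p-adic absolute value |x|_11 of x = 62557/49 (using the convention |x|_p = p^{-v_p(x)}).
|62557/49|_11 = 1/1331

Step 1 — compute v_11(x) by factoring powers of 11 out of the numerator and denominator: v_11(62557/49) = 3. Step 2 — apply |x|_p = p^{-v_p(x)} = 11^{-3} = 1/1331.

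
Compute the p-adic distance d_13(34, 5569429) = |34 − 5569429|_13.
d_13(34, 5569429) = 1/371293

Step 1 — x − y = 34 − 5569429 = -5569395. Step 2 — v_13(-5569395) = 5 (factor: -5569395 = −(13^5 · 15); the sign does not affect v_p). Step 3 — |x − y|_13 = 13^{-5} = 1/371293.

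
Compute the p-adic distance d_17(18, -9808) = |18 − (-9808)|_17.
d_17(18, -9808) = 1/4913

Step 1 — x − y = 18 − (-9808) = 9826. Step 2 — v_17(9826) = 3 (factor: 9826 = (17^3 · 2); the sign does not affect v_p). Step 3 — |x − y|_17 = 17^{-3} = 1/4913.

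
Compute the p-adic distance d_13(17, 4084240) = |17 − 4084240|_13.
d_13(17, 4084240) = 1/371293

Step 1 — x − y = 17 − 4084240 = -4084223. Step 2 — v_13(-4084223) = 5 (factor: -4084223 = −(13^5 · 11); the sign does not affect v_p). Step 3 — |x − y|_13 = 13^{-5} = 1/371293.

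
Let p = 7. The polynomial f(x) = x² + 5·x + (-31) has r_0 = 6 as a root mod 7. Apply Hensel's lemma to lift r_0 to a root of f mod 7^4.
r_3 = 664 (mod 2401)

Hensel: r_{i+1} = r_i − f(r_i)·(f′(r_i))^{-1} mod 7^{i+2}, f′(x) = 2x + 5. Iterate:
  r_0 = 6 (mod 7)
  r_1 = 27 (mod 49)
  r_2 = 321 (mod 343)
  r_3 = 664 (mod 2401)
Final: r = 664 satisfies f(r) ≡ 0 mod 7^4.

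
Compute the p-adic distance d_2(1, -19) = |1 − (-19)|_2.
d_2(1, -19) = 1/4

Step 1 — x − y = 1 − (-19) = 20. Step 2 — v_2(20) = 2 (factor: 20 = (2^2 · 5); the sign does not affect v_p). Step 3 — |x − y|_2 = 2^{-2} = 1/4.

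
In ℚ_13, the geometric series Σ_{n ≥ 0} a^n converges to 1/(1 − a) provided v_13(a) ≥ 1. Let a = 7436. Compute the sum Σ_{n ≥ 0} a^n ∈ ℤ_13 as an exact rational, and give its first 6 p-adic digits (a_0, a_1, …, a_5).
Σ a^n = 1/(1 − a) = -1/7435;  first 6 digits = (1, 0, 5, 3, 12, 5)

v_13(a) = 2 ≥ 1, so the series converges in ℤ_13 to 1/(1 − a) = 1/(1 − 7436) = -1/7435. Expand this rational in ℤ_13: compute digits iteratively via d_i = x_i mod 13, x_{i+1} = (x_i − d_i)/13. The first 6 digits are (1, 0, 5, 3, 12, 5).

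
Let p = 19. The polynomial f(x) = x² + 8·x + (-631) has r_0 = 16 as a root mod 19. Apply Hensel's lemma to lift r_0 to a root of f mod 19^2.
r_1 = 320 (mod 361)

Hensel: r_{i+1} = r_i − f(r_i)·(f′(r_i))^{-1} mod 19^{i+2}, f′(x) = 2x + 8. Iterate:
  r_0 = 16 (mod 19)
  r_1 = 320 (mod 361)
Final: r = 320 satisfies f(r) ≡ 0 mod 19^2.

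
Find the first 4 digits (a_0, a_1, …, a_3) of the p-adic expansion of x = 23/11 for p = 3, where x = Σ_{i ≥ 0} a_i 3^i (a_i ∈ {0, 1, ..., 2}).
(a_0, …, a_3) = (1, 2, 0, 2)

v_3(23/11) = 0 (numerator and denominator both coprime to 3), so x ∈ ℤ_3^×. Compute digits iteratively via a_i = x_i mod 3, x_{i+1} = (x_i − a_i)/3, with x_0 = x:
  x_0 = 23/11;  a_0 = 1;  x_1 = (x_0 − 1)/3 = 4/11
  x_1 = 4/11;  a_1 = 2;  x_2 = (x_1 − 2)/3 = -6/11
  x_2 = -6/11;  a_2 = 0;  x_3 = (x_2 − 0)/3 = -2/11
  x_3 = -2/11;  a_3 = 2;  x_4 = (x_3 − 2)/3 = -8/11
Digits: (1, 2, 0, 2).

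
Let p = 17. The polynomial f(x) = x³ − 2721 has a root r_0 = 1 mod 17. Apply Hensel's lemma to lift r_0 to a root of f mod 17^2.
r_1 = 137 (mod 289)

Hensel: r_{i+1} = r_i − f(r_i)/f′(r_i) mod 17^{i+2}, where f′(x) = 3x². Iterate:
  r_0 = 1 (mod 17)
  r_1 = 137 (mod 289)
Final: r = 137 with f(r) ≡ 0 mod 17^2.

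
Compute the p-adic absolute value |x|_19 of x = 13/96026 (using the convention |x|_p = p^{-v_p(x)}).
|13/96026|_19 = 6859

Step 1 — compute v_19(x) by factoring powers of 19 out of the numerator and denominator: v_19(13/96026) = -3. Step 2 — apply |x|_p = p^{-v_p(x)} = 19^{3} = 6859.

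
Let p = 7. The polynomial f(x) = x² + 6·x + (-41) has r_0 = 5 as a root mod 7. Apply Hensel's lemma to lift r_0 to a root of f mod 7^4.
r_3 = 1223 (mod 2401)

Hensel: r_{i+1} = r_i − f(r_i)·(f′(r_i))^{-1} mod 7^{i+2}, f′(x) = 2x + 6. Iterate:
  r_0 = 5 (mod 7)
  r_1 = 47 (mod 49)
  r_2 = 194 (mod 343)
  r_3 = 1223 (mod 2401)
Final: r = 1223 satisfies f(r) ≡ 0 mod 7^4.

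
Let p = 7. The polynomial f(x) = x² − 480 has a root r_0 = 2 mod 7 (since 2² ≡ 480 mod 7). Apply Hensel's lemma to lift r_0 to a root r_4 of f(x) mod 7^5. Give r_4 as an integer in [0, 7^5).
r_4 = 1640 (mod 16807)

Hensel's recurrence: r_{i+1} = r_i − f(r_i)·(f′(r_i))^{-1} mod 7^{i+2}, with f′(x) = 2x. Iterate:
  r_0 = 2 (mod 7)
  r_1 = 23 (mod 49)
  r_2 = 268 (mod 343)
  r_3 = 1640 (mod 2401)
  r_4 = 1640 (mod 16807)
Final: r_4 = 1640, and one checks f(r_4) ≡ 0 mod 7^5.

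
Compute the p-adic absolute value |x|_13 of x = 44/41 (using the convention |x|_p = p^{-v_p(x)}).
|44/41|_13 = 1

Step 1 — compute v_13(x) by factoring powers of 13 out of the numerator and denominator: v_13(44/41) = 0. Step 2 — apply |x|_p = p^{-v_p(x)} = 13^{0} = 1.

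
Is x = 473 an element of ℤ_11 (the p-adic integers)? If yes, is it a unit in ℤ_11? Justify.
x ∈ ℤ_11 but not a unit; v_11(x) = 1 > 0

ℤ_11 = {x ∈ ℚ_11 : v_11(x) ≥ 0} and ℤ_11^× = {x ∈ ℤ_11 : v_11(x) = 0}. Here v_11(473) = v_11(num) − v_11(den) = 1; compare against these criteria.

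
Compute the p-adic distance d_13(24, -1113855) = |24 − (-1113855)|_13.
d_13(24, -1113855) = 1/371293

Step 1 — x − y = 24 − (-1113855) = 1113879. Step 2 — v_13(1113879) = 5 (factor: 1113879 = (13^5 · 3); the sign does not affect v_p). Step 3 — |x − y|_13 = 13^{-5} = 1/371293.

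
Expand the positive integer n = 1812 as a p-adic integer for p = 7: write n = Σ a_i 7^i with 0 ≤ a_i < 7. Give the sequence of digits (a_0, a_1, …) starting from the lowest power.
(a_0, a_1, …) = (6, 6, 1, 5)

Repeated division by 7 gives the digits low-to-high: 1812 = 6 + 6·7^1 + 1·7^2 + 5·7^3. Digit sequence: (6, 6, 1, 5).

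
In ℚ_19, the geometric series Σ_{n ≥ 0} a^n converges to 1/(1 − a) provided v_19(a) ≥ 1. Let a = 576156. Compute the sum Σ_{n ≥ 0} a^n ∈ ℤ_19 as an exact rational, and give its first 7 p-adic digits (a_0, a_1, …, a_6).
Σ a^n = 1/(1 − a) = -1/576155;  first 7 digits = (1, 0, 0, 8, 4, 0, 7)

v_19(a) = 3 ≥ 1, so the series converges in ℤ_19 to 1/(1 − a) = 1/(1 − 576156) = -1/576155. Expand this rational in ℤ_19: compute digits iteratively via d_i = x_i mod 19, x_{i+1} = (x_i − d_i)/19. The first 7 digits are (1, 0, 0, 8, 4, 0, 7).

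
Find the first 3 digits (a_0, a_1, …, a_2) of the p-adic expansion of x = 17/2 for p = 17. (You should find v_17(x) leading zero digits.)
(a_0, …, a_2) = (0, 9, 8)

v_17(17/2) = 1, so a_0 = ... = a_0 = 0. Factor out: x = 17^1 · u with u = 1/2 a unit in ℤ_17. Expand u iteratively via a_{v+i} = u_i mod 17, u_{i+1} = (u_i − a_{v+i})/17:
  u_0 = 1/2;  a_1 = 9;  u_1 = (u_0 − 9)/17 = -1/2
  u_1 = -1/2;  a_2 = 8;  u_2 = (u_1 − 8)/17 = -1/2
Digits: (0, 9, 8).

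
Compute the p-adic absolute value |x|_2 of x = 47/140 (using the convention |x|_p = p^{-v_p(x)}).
|47/140|_2 = 4

Step 1 — compute v_2(x) by factoring powers of 2 out of the numerator and denominator: v_2(47/140) = -2. Step 2 — apply |x|_p = p^{-v_p(x)} = 2^{2} = 4.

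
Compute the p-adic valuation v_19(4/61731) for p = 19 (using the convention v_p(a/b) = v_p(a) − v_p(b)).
v_19(4/61731) = -3

Factor powers of 19 from the numerator and denominator of the reduced fraction: 4 = 19^0 · 4 and 61731 = 19^3 · 9. Apply v_p(a/b) = v_p(a) − v_p(b): v_19(4/61731) = 0 − 3 = -3.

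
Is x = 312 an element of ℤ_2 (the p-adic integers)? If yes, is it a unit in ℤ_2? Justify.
x ∈ ℤ_2 but not a unit; v_2(x) = 3 > 0

ℤ_2 = {x ∈ ℚ_2 : v_2(x) ≥ 0} and ℤ_2^× = {x ∈ ℤ_2 : v_2(x) = 0}. Here v_2(312) = v_2(num) − v_2(den) = 3; compare against these criteria.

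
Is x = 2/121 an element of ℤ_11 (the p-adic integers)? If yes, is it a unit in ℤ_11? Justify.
x ∉ ℤ_11 (v_11(x) = -2 < 0)

ℤ_11 = {x ∈ ℚ_11 : v_11(x) ≥ 0} and ℤ_11^× = {x ∈ ℤ_11 : v_11(x) = 0}. Here v_11(2/121) = v_11(num) − v_11(den) = -2; compare against these criteria.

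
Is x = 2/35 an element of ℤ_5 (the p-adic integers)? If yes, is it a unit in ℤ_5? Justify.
x ∉ ℤ_5 (v_5(x) = -1 < 0)

ℤ_5 = {x ∈ ℚ_5 : v_5(x) ≥ 0} and ℤ_5^× = {x ∈ ℤ_5 : v_5(x) = 0}. Here v_5(2/35) = v_5(num) − v_5(den) = -1; compare against these criteria.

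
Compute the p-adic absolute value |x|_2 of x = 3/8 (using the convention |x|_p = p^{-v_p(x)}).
|3/8|_2 = 8

Step 1 — compute v_2(x) by factoring powers of 2 out of the numerator and denominator: v_2(3/8) = -3. Step 2 — apply |x|_p = p^{-v_p(x)} = 2^{3} = 8.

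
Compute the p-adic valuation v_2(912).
v_2(912) = 4

v_2(n) is the largest exponent k such that 2^k divides n. Factor out: 912 = 2^4 · 57. (Sign doesn't affect v_p.) So v_2(912) = 4.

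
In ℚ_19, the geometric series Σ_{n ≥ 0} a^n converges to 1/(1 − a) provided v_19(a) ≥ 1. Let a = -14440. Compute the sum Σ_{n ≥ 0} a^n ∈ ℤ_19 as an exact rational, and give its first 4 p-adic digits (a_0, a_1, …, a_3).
Σ a^n = 1/(1 − a) = 1/14441;  first 4 digits = (1, 0, 17, 16)

v_19(a) = 2 ≥ 1, so the series converges in ℤ_19 to 1/(1 − a) = 1/(1 − (-14440)) = 1/14441. Expand this rational in ℤ_19: compute digits iteratively via d_i = x_i mod 19, x_{i+1} = (x_i − d_i)/19. The first 4 digits are (1, 0, 17, 16).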